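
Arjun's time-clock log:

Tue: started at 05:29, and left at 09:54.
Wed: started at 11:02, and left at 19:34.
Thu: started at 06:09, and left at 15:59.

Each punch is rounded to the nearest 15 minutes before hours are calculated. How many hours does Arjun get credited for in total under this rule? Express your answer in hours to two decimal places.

Tue: in 05:29→05:30, out 09:54→10:00; 4 h 30 min
Wed: in 11:02→11:00, out 19:34→19:30; 8 h 30 min
Thu: in 06:09→06:15, out 15:59→16:00; 9 h 45 min
Total credited: 22 h 45 min.

22.75 hours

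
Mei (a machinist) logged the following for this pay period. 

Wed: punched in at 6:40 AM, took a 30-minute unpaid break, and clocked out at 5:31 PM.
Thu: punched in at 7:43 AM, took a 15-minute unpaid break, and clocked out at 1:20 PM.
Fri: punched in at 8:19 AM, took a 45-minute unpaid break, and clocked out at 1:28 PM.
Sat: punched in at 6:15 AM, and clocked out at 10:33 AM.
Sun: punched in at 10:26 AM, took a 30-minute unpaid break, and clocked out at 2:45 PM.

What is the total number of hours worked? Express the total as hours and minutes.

28 h 14 min

Wed: 6:40 AM–5:31 PM = 10 h 51 min; less 30 min break → 10 h 21 min
Thu: 7:43 AM–1:20 PM = 5 h 37 min; less 15 min break → 5 h 22 min
Fri: 8:19 AM–1:28 PM = 5 h 9 min; less 45 min break → 4 h 24 min
Sat: 6:15 AM–10:33 AM = 4 h 18 min
Sun: 10:26 AM–2:45 PM = 4 h 19 min; less 30 min break → 3 h 49 min
Total: 10 h 21 min + 5 h 22 min + 4 h 24 min + 4 h 18 min + 3 h 49 min = 28 h 14 min.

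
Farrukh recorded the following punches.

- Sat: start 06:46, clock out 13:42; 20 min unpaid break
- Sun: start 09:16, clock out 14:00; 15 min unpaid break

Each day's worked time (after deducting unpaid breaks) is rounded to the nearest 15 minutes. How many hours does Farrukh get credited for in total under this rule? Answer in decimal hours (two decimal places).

Sat: 06:46–13:42 = 6 h 56 min − 20 min = 6 h 36 min → rounds to 6 h 30 min
Sun: 09:16–14:00 = 4 h 44 min − 15 min = 4 h 29 min → rounds to 4 h 30 min
Total credited: 11 h 0 min.

11.00 hours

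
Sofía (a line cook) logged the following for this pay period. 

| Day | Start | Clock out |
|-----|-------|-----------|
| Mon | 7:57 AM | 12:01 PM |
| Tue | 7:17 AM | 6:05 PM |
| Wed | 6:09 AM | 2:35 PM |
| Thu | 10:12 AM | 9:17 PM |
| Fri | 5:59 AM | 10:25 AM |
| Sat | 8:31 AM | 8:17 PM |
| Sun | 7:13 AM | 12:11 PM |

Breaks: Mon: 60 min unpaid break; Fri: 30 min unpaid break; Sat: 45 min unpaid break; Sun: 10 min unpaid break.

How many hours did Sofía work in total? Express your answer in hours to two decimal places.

Mon: 7:57 AM–12:01 PM = 4 h 4 min; less 60 min break → 3 h 4 min
Tue: 7:17 AM–6:05 PM = 10 h 48 min
Wed: 6:09 AM–2:35 PM = 8 h 26 min
Thu: 10:12 AM–9:17 PM = 11 h 5 min
Fri: 5:59 AM–10:25 AM = 4 h 26 min; less 30 min break → 3 h 56 min
Sat: 8:31 AM–8:17 PM = 11 h 46 min; less 45 min break → 11 h 1 min
Sun: 7:13 AM–12:11 PM = 4 h 58 min; less 10 min break → 4 h 48 min
Total: 3 h 4 min + 10 h 48 min + 8 h 26 min + 11 h 5 min + 3 h 56 min + 11 h 1 min + 4 h 48 min = 53 h 8 min.

53.13 hours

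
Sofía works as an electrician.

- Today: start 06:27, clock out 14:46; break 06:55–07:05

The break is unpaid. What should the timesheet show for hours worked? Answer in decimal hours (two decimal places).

Today: 06:27–14:46 = 8 h 19 min; less 10 min break → 8 h 9 min

8.15 hours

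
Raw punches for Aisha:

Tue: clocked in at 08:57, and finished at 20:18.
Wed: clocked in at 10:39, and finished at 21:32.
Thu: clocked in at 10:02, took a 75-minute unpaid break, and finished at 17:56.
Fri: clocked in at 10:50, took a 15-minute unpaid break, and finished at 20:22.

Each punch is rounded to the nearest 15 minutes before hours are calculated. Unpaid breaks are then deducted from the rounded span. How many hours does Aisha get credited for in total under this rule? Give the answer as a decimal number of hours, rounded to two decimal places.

38.00 hours

Tue: in 08:57→09:00, out 20:18→20:15; 11 h 15 min
Wed: in 10:39→10:45, out 21:32→21:30; 10 h 45 min
Thu: in 10:02→10:00, out 17:56→18:00; 8 h 0 min − 75 min = 6 h 45 min
Fri: in 10:50→10:45, out 20:22→20:15; 9 h 30 min − 15 min = 9 h 15 min
Total credited: 38 h 0 min.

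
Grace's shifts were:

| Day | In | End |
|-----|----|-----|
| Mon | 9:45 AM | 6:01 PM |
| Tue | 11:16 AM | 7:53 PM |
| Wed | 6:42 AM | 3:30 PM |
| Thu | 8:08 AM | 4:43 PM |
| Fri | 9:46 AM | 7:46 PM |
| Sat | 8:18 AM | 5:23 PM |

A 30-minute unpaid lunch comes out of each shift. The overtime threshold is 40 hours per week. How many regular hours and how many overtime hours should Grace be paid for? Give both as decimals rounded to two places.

Mon: 9:45 AM–6:01 PM = 8 h 16 min; less 30 min break → 7 h 46 min
Tue: 11:16 AM–7:53 PM = 8 h 37 min; less 30 min break → 8 h 7 min
Wed: 6:42 AM–3:30 PM = 8 h 48 min; less 30 min break → 8 h 18 min
Thu: 8:08 AM–4:43 PM = 8 h 35 min; less 30 min break → 8 h 5 min
Fri: 9:46 AM–7:46 PM = 10 h 0 min; less 30 min break → 9 h 30 min
Sat: 8:18 AM–5:23 PM = 9 h 5 min; less 30 min break → 8 h 35 min
Total worked: 50 h 21 min = 50.35 h.
Threshold 40 h → overtime 10 h 21 min, regular 40 h 0 min.

Regular 40.00 hours, overtime 10.35 hours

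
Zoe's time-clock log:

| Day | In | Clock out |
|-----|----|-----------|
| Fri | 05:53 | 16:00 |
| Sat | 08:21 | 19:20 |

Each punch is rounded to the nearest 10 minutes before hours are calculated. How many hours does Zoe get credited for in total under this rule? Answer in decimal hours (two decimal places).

Fri: in 05:53→05:50, out 16:00→16:00; 10 h 10 min
Sat: in 08:21→08:20, out 19:20→19:20; 11 h 0 min
Total credited: 21 h 10 min.

21.17 hours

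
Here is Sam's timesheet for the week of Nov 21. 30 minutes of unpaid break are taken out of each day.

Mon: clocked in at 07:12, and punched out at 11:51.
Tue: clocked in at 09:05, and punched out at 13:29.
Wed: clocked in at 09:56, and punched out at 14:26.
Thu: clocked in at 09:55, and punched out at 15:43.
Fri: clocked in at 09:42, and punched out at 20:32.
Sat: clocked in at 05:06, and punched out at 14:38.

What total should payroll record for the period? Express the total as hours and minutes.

36 h 43 min

Mon: 07:12–11:51 = 4 h 39 min; less 30 min break → 4 h 9 min
Tue: 09:05–13:29 = 4 h 24 min; less 30 min break → 3 h 54 min
Wed: 09:56–14:26 = 4 h 30 min; less 30 min break → 4 h 0 min
Thu: 09:55–15:43 = 5 h 48 min; less 30 min break → 5 h 18 min
Fri: 09:42–20:32 = 10 h 50 min; less 30 min break → 10 h 20 min
Sat: 05:06–14:38 = 9 h 32 min; less 30 min break → 9 h 2 min
Total: 4 h 9 min + 3 h 54 min + 4 h 0 min + 5 h 18 min + 10 h 20 min + 9 h 2 min = 36 h 43 min.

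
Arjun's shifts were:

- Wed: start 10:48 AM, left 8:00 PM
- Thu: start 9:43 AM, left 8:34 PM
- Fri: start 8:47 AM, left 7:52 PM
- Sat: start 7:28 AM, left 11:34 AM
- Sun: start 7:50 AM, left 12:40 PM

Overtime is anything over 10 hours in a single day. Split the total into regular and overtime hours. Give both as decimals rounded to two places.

Wed: 10:48 AM–8:00 PM = 9 h 12 min
Thu: 9:43 AM–8:34 PM = 10 h 51 min
Fri: 8:47 AM–7:52 PM = 11 h 5 min
Sat: 7:28 AM–11:34 AM = 4 h 6 min
Sun: 7:50 AM–12:40 PM = 4 h 50 min
Wed reg 9 h 12 min / OT 0 h 0 min; Thu reg 10 h 0 min / OT 0 h 51 min; Fri reg 10 h 0 min / OT 1 h 5 min; Sat reg 4 h 6 min / OT 0 h 0 min; Sun reg 4 h 50 min / OT 0 h 0 min.
Totals: regular 38 h 8 min, overtime 1 h 56 min.

Regular 38.13 hours, overtime 1.93 hours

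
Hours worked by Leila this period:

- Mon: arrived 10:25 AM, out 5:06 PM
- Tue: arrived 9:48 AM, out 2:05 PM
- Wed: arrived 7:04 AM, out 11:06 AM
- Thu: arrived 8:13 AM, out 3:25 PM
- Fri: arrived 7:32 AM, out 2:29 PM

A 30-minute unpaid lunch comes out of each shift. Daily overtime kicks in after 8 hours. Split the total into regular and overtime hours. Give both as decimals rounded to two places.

Mon: 10:25 AM–5:06 PM = 6 h 41 min; less 30 min break → 6 h 11 min
Tue: 9:48 AM–2:05 PM = 4 h 17 min; less 30 min break → 3 h 47 min
Wed: 7:04 AM–11:06 AM = 4 h 2 min; less 30 min break → 3 h 32 min
Thu: 8:13 AM–3:25 PM = 7 h 12 min; less 30 min break → 6 h 42 min
Fri: 7:32 AM–2:29 PM = 6 h 57 min; less 30 min break → 6 h 27 min
Mon reg 6 h 11 min / OT 0 h 0 min; Tue reg 3 h 47 min / OT 0 h 0 min; Wed reg 3 h 32 min / OT 0 h 0 min; Thu reg 6 h 42 min / OT 0 h 0 min; Fri reg 6 h 27 min / OT 0 h 0 min.
Totals: regular 26 h 39 min, overtime 0 h 0 min.

Regular 26.65 hours, overtime 0.00 hours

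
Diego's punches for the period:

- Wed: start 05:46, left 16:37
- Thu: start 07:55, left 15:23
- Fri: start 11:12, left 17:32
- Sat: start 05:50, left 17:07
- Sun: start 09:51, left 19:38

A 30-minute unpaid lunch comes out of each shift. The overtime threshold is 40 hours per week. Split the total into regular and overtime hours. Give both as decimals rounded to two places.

Regular 40.00 hours, overtime 3.22 hours

Wed: 05:46–16:37 = 10 h 51 min; less 30 min break → 10 h 21 min
Thu: 07:55–15:23 = 7 h 28 min; less 30 min break → 6 h 58 min
Fri: 11:12–17:32 = 6 h 20 min; less 30 min break → 5 h 50 min
Sat: 05:50–17:07 = 11 h 17 min; less 30 min break → 10 h 47 min
Sun: 09:51–19:38 = 9 h 47 min; less 30 min break → 9 h 17 min
Total worked: 43 h 13 min = 43.22 h.
Threshold 40 h → overtime 3 h 13 min, regular 40 h 0 min.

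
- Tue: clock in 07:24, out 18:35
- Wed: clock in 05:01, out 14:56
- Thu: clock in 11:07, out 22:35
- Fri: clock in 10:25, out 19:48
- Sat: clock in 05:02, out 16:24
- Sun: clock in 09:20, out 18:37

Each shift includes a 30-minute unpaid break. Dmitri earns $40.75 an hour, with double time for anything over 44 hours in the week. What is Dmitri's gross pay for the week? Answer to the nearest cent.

Tue: 07:24–18:35 = 11 h 11 min; less 30 min break → 10 h 41 min
Wed: 05:01–14:56 = 9 h 55 min; less 30 min break → 9 h 25 min
Thu: 11:07–22:35 = 11 h 28 min; less 30 min break → 10 h 58 min
Fri: 10:25–19:48 = 9 h 23 min; less 30 min break → 8 h 53 min
Sat: 05:02–16:24 = 11 h 22 min; less 30 min break → 10 h 52 min
Sun: 09:20–18:37 = 9 h 17 min; less 30 min break → 8 h 47 min
Total worked: 59 h 36 min = 3576 min.
Regular 44 h 0 min = 2640 min at $40.75/h; overtime 15 h 36 min = 936 min at $81.50/h.
Pay = (2640 × $40.75 + 936 × $81.50) ÷ 60 = $3064.40.

$3064.40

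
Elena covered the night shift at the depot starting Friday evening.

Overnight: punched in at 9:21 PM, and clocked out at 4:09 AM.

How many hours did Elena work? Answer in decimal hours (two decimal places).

Overnight: 9:21 PM → midnight = 2 h 39 min; midnight → 4:09 AM = 4 h 9 min; span 6 h 48 min

6.80 hours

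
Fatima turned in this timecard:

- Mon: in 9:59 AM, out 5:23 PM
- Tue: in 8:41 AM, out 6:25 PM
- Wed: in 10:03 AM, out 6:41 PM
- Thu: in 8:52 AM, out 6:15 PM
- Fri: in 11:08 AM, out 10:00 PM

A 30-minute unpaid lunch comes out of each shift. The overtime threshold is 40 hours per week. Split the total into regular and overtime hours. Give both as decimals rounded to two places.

Mon: 9:59 AM–5:23 PM = 7 h 24 min; less 30 min break → 6 h 54 min
Tue: 8:41 AM–6:25 PM = 9 h 44 min; less 30 min break → 9 h 14 min
Wed: 10:03 AM–6:41 PM = 8 h 38 min; less 30 min break → 8 h 8 min
Thu: 8:52 AM–6:15 PM = 9 h 23 min; less 30 min break → 8 h 53 min
Fri: 11:08 AM–10:00 PM = 10 h 52 min; less 30 min break → 10 h 22 min
Total worked: 43 h 31 min = 43.52 h.
Threshold 40 h → overtime 3 h 31 min, regular 40 h 0 min.

Regular 40.00 hours, overtime 3.52 hours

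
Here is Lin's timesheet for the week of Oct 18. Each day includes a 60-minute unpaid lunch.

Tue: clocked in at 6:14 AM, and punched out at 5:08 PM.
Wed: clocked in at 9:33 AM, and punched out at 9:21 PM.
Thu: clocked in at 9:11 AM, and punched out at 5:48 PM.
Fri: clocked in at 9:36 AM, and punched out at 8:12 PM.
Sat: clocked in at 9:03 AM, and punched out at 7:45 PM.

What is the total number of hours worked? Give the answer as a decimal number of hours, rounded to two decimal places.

47.62 hours

Tue: 6:14 AM–5:08 PM = 10 h 54 min; less 60 min break → 9 h 54 min
Wed: 9:33 AM–9:21 PM = 11 h 48 min; less 60 min break → 10 h 48 min
Thu: 9:11 AM–5:48 PM = 8 h 37 min; less 60 min break → 7 h 37 min
Fri: 9:36 AM–8:12 PM = 10 h 36 min; less 60 min break → 9 h 36 min
Sat: 9:03 AM–7:45 PM = 10 h 42 min; less 60 min break → 9 h 42 min
Total: 9 h 54 min + 10 h 48 min + 7 h 37 min + 9 h 36 min + 9 h 42 min = 47 h 37 min.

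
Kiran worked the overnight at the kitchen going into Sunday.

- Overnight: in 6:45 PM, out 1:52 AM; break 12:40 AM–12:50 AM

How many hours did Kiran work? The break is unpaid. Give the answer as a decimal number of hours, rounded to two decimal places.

Overnight: 6:45 PM → midnight = 5 h 15 min; midnight → 1:52 AM = 1 h 52 min; span 7 h 7 min; less 10 min break → 6 h 57 min

6.95 hours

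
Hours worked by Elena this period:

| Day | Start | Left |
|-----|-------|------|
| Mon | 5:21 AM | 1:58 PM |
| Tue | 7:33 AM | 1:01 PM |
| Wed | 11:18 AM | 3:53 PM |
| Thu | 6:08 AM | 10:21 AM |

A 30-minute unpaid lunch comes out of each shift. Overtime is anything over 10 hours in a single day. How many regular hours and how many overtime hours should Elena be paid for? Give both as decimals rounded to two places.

Mon: 5:21 AM–1:58 PM = 8 h 37 min; less 30 min break → 8 h 7 min
Tue: 7:33 AM–1:01 PM = 5 h 28 min; less 30 min break → 4 h 58 min
Wed: 11:18 AM–3:53 PM = 4 h 35 min; less 30 min break → 4 h 5 min
Thu: 6:08 AM–10:21 AM = 4 h 13 min; less 30 min break → 3 h 43 min
Mon reg 8 h 7 min / OT 0 h 0 min; Tue reg 4 h 58 min / OT 0 h 0 min; Wed reg 4 h 5 min / OT 0 h 0 min; Thu reg 3 h 43 min / OT 0 h 0 min.
Totals: regular 20 h 53 min, overtime 0 h 0 min.

Regular 20.88 hours, overtime 0.00 hours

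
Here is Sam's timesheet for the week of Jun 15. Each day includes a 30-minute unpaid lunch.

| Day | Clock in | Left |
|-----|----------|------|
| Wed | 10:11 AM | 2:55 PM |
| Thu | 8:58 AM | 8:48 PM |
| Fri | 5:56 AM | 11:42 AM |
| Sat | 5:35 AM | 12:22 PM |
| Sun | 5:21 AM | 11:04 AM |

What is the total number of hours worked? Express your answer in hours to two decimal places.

32.33 hours

Wed: 10:11 AM–2:55 PM = 4 h 44 min; less 30 min break → 4 h 14 min
Thu: 8:58 AM–8:48 PM = 11 h 50 min; less 30 min break → 11 h 20 min
Fri: 5:56 AM–11:42 AM = 5 h 46 min; less 30 min break → 5 h 16 min
Sat: 5:35 AM–12:22 PM = 6 h 47 min; less 30 min break → 6 h 17 min
Sun: 5:21 AM–11:04 AM = 5 h 43 min; less 30 min break → 5 h 13 min
Total: 4 h 14 min + 11 h 20 min + 5 h 16 min + 6 h 17 min + 5 h 13 min = 32 h 20 min.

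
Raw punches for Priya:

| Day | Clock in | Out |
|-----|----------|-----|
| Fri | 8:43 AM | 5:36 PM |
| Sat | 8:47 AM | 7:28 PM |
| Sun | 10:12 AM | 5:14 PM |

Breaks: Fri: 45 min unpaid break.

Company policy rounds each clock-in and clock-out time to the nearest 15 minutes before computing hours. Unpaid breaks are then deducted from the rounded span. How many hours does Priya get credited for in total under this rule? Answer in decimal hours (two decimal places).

25.75 hours

Fri: in 8:43 AM→8:45 AM, out 5:36 PM→5:30 PM; 8 h 45 min − 45 min = 8 h 0 min
Sat: in 8:47 AM→8:45 AM, out 7:28 PM→7:30 PM; 10 h 45 min
Sun: in 10:12 AM→10:15 AM, out 5:14 PM→5:15 PM; 7 h 0 min
Total credited: 25 h 45 min.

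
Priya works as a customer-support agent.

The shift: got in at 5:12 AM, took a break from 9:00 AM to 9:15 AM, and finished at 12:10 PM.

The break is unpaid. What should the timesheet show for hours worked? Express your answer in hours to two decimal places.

6.72 hours

The shift: 5:12 AM–12:10 PM = 6 h 58 min; less 15 min break → 6 h 43 min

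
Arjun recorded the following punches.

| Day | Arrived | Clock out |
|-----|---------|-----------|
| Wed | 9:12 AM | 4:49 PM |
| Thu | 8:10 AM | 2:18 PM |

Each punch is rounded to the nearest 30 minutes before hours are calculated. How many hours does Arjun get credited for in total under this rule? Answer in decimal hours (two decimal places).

Wed: in 9:12 AM→9:00 AM, out 4:49 PM→5:00 PM; 8 h 0 min
Thu: in 8:10 AM→8:00 AM, out 2:18 PM→2:30 PM; 6 h 30 min
Total credited: 14 h 30 min.

14.50 hours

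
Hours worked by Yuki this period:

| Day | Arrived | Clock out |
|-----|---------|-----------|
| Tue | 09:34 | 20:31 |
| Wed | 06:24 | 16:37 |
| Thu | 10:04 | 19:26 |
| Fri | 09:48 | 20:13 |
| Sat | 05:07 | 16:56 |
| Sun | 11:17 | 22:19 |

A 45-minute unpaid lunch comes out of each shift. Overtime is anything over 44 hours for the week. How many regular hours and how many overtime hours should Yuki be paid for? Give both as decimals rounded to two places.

Regular 44.00 hours, overtime 15.30 hours

Tue: 09:34–20:31 = 10 h 57 min; less 45 min break → 10 h 12 min
Wed: 06:24–16:37 = 10 h 13 min; less 45 min break → 9 h 28 min
Thu: 10:04–19:26 = 9 h 22 min; less 45 min break → 8 h 37 min
Fri: 09:48–20:13 = 10 h 25 min; less 45 min break → 9 h 40 min
Sat: 05:07–16:56 = 11 h 49 min; less 45 min break → 11 h 4 min
Sun: 11:17–22:19 = 11 h 2 min; less 45 min break → 10 h 17 min
Total worked: 59 h 18 min = 59.30 h.
Threshold 44 h → overtime 15 h 18 min, regular 44 h 0 min.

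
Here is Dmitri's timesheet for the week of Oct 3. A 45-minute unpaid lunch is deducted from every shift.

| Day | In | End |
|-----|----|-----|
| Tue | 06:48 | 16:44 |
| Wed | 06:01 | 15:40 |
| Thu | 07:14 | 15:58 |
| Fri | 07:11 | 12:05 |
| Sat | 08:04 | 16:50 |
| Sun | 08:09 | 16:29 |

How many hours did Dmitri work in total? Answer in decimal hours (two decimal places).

45.82 hours

Tue: 06:48–16:44 = 9 h 56 min; less 45 min break → 9 h 11 min
Wed: 06:01–15:40 = 9 h 39 min; less 45 min break → 8 h 54 min
Thu: 07:14–15:58 = 8 h 44 min; less 45 min break → 7 h 59 min
Fri: 07:11–12:05 = 4 h 54 min; less 45 min break → 4 h 9 min
Sat: 08:04–16:50 = 8 h 46 min; less 45 min break → 8 h 1 min
Sun: 08:09–16:29 = 8 h 20 min; less 45 min break → 7 h 35 min
Total: 9 h 11 min + 8 h 54 min + 7 h 59 min + 4 h 9 min + 8 h 1 min + 7 h 35 min = 45 h 49 min.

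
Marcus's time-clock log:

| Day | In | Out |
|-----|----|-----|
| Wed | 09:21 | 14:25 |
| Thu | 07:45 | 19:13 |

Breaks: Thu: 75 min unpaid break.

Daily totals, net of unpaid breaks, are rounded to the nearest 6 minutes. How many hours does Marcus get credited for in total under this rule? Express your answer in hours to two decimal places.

15.30 hours

Wed: 09:21–14:25 = 5 h 4 min → rounds to 5 h 6 min
Thu: 07:45–19:13 = 11 h 28 min − 75 min = 10 h 13 min → rounds to 10 h 12 min
Total credited: 15 h 18 min.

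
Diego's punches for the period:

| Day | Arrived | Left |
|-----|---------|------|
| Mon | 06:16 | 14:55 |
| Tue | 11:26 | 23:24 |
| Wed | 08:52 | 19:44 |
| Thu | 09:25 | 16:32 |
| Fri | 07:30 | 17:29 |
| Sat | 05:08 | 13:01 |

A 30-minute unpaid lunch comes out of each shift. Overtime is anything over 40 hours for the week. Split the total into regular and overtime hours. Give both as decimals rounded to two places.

Mon: 06:16–14:55 = 8 h 39 min; less 30 min break → 8 h 9 min
Tue: 11:26–23:24 = 11 h 58 min; less 30 min break → 11 h 28 min
Wed: 08:52–19:44 = 10 h 52 min; less 30 min break → 10 h 22 min
Thu: 09:25–16:32 = 7 h 7 min; less 30 min break → 6 h 37 min
Fri: 07:30–17:29 = 9 h 59 min; less 30 min break → 9 h 29 min
Sat: 05:08–13:01 = 7 h 53 min; less 30 min break → 7 h 23 min
Total worked: 53 h 28 min = 53.47 h.
Threshold 40 h → overtime 13 h 28 min, regular 40 h 0 min.

Regular 40.00 hours, overtime 13.47 hours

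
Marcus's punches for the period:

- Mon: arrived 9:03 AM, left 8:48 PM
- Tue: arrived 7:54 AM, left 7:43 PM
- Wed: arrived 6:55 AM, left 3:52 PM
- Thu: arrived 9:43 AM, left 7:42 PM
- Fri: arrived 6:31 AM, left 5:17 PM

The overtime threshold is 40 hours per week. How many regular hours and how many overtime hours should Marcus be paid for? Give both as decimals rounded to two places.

Regular 40.00 hours, overtime 13.27 hours

Mon: 9:03 AM–8:48 PM = 11 h 45 min
Tue: 7:54 AM–7:43 PM = 11 h 49 min
Wed: 6:55 AM–3:52 PM = 8 h 57 min
Thu: 9:43 AM–7:42 PM = 9 h 59 min
Fri: 6:31 AM–5:17 PM = 10 h 46 min
Total worked: 53 h 16 min = 53.27 h.
Threshold 40 h → overtime 13 h 16 min, regular 40 h 0 min.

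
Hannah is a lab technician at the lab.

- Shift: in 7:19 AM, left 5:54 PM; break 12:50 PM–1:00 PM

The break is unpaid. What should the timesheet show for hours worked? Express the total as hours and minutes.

10 h 25 min

Shift: 7:19 AM–5:54 PM = 10 h 35 min; less 10 min break → 10 h 25 min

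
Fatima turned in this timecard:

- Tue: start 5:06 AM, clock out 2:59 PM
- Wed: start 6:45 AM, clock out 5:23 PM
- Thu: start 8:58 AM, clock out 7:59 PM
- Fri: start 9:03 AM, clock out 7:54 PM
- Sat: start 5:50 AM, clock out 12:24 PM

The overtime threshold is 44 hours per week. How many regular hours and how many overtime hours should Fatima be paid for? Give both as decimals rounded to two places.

Regular 44.00 hours, overtime 4.95 hours

Tue: 5:06 AM–2:59 PM = 9 h 53 min
Wed: 6:45 AM–5:23 PM = 10 h 38 min
Thu: 8:58 AM–7:59 PM = 11 h 1 min
Fri: 9:03 AM–7:54 PM = 10 h 51 min
Sat: 5:50 AM–12:24 PM = 6 h 34 min
Total worked: 48 h 57 min = 48.95 h.
Threshold 44 h → overtime 4 h 57 min, regular 44 h 0 min.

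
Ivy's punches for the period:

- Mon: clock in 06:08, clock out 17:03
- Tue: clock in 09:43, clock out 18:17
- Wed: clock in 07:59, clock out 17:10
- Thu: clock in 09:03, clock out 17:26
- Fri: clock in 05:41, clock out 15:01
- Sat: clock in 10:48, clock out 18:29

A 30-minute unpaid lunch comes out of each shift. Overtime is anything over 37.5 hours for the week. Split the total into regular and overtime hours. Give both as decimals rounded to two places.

Regular 37.50 hours, overtime 13.57 hours

Mon: 06:08–17:03 = 10 h 55 min; less 30 min break → 10 h 25 min
Tue: 09:43–18:17 = 8 h 34 min; less 30 min break → 8 h 4 min
Wed: 07:59–17:10 = 9 h 11 min; less 30 min break → 8 h 41 min
Thu: 09:03–17:26 = 8 h 23 min; less 30 min break → 7 h 53 min
Fri: 05:41–15:01 = 9 h 20 min; less 30 min break → 8 h 50 min
Sat: 10:48–18:29 = 7 h 41 min; less 30 min break → 7 h 11 min
Total worked: 51 h 4 min = 51.07 h.
Threshold 37.5 h → overtime 13 h 34 min, regular 37 h 30 min.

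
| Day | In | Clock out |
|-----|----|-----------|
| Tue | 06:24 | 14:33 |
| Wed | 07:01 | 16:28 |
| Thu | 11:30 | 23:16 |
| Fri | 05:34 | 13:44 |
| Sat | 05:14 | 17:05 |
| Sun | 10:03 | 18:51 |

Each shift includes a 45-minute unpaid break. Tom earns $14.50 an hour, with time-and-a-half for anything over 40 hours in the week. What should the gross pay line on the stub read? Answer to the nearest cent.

Tue: 06:24–14:33 = 8 h 9 min; less 45 min break → 7 h 24 min
Wed: 07:01–16:28 = 9 h 27 min; less 45 min break → 8 h 42 min
Thu: 11:30–23:16 = 11 h 46 min; less 45 min break → 11 h 1 min
Fri: 05:34–13:44 = 8 h 10 min; less 45 min break → 7 h 25 min
Sat: 05:14–17:05 = 11 h 51 min; less 45 min break → 11 h 6 min
Sun: 10:03–18:51 = 8 h 48 min; less 45 min break → 8 h 3 min
Total worked: 53 h 41 min = 3221 min.
Regular 40 h 0 min = 2400 min at $14.50/h; overtime 13 h 41 min = 821 min at $21.75/h.
Pay = (2400 × $14.50 + 821 × $21.75) ÷ 60 = $877.61.

$877.61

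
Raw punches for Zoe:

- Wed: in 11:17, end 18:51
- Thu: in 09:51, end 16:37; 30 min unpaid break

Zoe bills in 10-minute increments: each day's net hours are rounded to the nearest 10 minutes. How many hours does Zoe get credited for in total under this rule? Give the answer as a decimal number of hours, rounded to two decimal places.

13.83 hours

Wed: 11:17–18:51 = 7 h 34 min → rounds to 7 h 30 min
Thu: 09:51–16:37 = 6 h 46 min − 30 min = 6 h 16 min → rounds to 6 h 20 min
Total credited: 13 h 50 min.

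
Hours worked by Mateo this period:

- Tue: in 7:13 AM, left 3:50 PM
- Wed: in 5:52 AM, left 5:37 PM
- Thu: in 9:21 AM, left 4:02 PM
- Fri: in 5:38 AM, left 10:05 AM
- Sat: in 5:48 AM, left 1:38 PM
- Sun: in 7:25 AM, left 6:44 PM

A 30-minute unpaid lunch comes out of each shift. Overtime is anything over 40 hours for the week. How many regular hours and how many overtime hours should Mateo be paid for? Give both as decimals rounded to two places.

Tue: 7:13 AM–3:50 PM = 8 h 37 min; less 30 min break → 8 h 7 min
Wed: 5:52 AM–5:37 PM = 11 h 45 min; less 30 min break → 11 h 15 min
Thu: 9:21 AM–4:02 PM = 6 h 41 min; less 30 min break → 6 h 11 min
Fri: 5:38 AM–10:05 AM = 4 h 27 min; less 30 min break → 3 h 57 min
Sat: 5:48 AM–1:38 PM = 7 h 50 min; less 30 min break → 7 h 20 min
Sun: 7:25 AM–6:44 PM = 11 h 19 min; less 30 min break → 10 h 49 min
Total worked: 47 h 39 min = 47.65 h.
Threshold 40 h → overtime 7 h 39 min, regular 40 h 0 min.

Regular 40.00 hours, overtime 7.65 hours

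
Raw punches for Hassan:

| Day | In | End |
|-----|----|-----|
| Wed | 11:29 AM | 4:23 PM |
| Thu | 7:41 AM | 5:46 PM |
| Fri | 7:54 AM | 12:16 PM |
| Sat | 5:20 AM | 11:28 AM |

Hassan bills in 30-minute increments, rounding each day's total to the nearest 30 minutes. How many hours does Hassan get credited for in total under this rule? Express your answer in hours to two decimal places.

Wed: 11:29 AM–4:23 PM = 4 h 54 min → rounds to 5 h 0 min
Thu: 7:41 AM–5:46 PM = 10 h 5 min → rounds to 10 h 0 min
Fri: 7:54 AM–12:16 PM = 4 h 22 min → rounds to 4 h 30 min
Sat: 5:20 AM–11:28 AM = 6 h 8 min → rounds to 6 h 0 min
Total credited: 25 h 30 min.

25.50 hours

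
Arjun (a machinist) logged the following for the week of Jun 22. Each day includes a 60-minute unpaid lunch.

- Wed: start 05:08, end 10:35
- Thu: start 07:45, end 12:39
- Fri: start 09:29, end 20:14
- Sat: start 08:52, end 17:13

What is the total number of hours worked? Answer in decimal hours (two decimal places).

Wed: 05:08–10:35 = 5 h 27 min; less 60 min break → 4 h 27 min
Thu: 07:45–12:39 = 4 h 54 min; less 60 min break → 3 h 54 min
Fri: 09:29–20:14 = 10 h 45 min; less 60 min break → 9 h 45 min
Sat: 08:52–17:13 = 8 h 21 min; less 60 min break → 7 h 21 min
Total: 4 h 27 min + 3 h 54 min + 9 h 45 min + 7 h 21 min = 25 h 27 min.

25.45 hours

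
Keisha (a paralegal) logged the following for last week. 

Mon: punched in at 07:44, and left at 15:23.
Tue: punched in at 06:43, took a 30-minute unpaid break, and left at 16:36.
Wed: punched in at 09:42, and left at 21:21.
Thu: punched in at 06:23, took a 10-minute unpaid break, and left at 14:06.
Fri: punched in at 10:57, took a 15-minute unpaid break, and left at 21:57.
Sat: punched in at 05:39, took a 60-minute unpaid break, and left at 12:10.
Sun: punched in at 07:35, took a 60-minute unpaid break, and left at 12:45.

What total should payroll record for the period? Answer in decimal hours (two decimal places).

56.67 hours

Mon: 07:44–15:23 = 7 h 39 min
Tue: 06:43–16:36 = 9 h 53 min; less 30 min break → 9 h 23 min
Wed: 09:42–21:21 = 11 h 39 min
Thu: 06:23–14:06 = 7 h 43 min; less 10 min break → 7 h 33 min
Fri: 10:57–21:57 = 11 h 0 min; less 15 min break → 10 h 45 min
Sat: 05:39–12:10 = 6 h 31 min; less 60 min break → 5 h 31 min
Sun: 07:35–12:45 = 5 h 10 min; less 60 min break → 4 h 10 min
Total: 7 h 39 min + 9 h 23 min + 11 h 39 min + 7 h 33 min + 10 h 45 min + 5 h 31 min + 4 h 10 min = 56 h 40 min.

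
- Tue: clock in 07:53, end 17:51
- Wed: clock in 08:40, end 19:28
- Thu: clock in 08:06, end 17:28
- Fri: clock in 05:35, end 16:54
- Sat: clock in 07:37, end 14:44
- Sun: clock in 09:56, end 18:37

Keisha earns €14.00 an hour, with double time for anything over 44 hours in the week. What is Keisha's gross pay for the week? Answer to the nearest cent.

€987.00

Tue: 07:53–17:51 = 9 h 58 min
Wed: 08:40–19:28 = 10 h 48 min
Thu: 08:06–17:28 = 9 h 22 min
Fri: 05:35–16:54 = 11 h 19 min
Sat: 07:37–14:44 = 7 h 7 min
Sun: 09:56–18:37 = 8 h 41 min
Total worked: 57 h 15 min = 3435 min.
Regular 44 h 0 min = 2640 min at €14.00/h; overtime 13 h 15 min = 795 min at €28.00/h.
Pay = (2640 × €14.00 + 795 × €28.00) ÷ 60 = €987.00.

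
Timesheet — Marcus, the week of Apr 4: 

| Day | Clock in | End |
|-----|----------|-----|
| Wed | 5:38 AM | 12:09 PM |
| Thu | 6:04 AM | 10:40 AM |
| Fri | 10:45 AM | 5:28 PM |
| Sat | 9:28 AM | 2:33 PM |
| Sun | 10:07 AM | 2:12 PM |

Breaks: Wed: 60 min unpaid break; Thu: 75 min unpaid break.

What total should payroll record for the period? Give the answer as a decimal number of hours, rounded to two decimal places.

Wed: 5:38 AM–12:09 PM = 6 h 31 min; less 60 min break → 5 h 31 min
Thu: 6:04 AM–10:40 AM = 4 h 36 min; less 75 min break → 3 h 21 min
Fri: 10:45 AM–5:28 PM = 6 h 43 min
Sat: 9:28 AM–2:33 PM = 5 h 5 min
Sun: 10:07 AM–2:12 PM = 4 h 5 min
Total: 5 h 31 min + 3 h 21 min + 6 h 43 min + 5 h 5 min + 4 h 5 min = 24 h 45 min.

24.75 hours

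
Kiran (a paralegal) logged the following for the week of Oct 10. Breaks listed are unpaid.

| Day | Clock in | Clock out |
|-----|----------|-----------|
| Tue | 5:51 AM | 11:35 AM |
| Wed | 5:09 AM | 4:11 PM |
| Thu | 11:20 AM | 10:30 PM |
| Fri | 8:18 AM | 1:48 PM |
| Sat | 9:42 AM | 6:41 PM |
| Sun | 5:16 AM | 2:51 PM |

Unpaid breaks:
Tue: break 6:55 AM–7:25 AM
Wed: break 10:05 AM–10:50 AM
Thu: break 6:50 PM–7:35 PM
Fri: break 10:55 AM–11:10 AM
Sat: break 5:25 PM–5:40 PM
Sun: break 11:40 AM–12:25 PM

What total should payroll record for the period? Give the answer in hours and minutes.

48 h 45 min

Tue: 5:51 AM–11:35 AM = 5 h 44 min; less 30 min break → 5 h 14 min
Wed: 5:09 AM–4:11 PM = 11 h 2 min; less 45 min break → 10 h 17 min
Thu: 11:20 AM–10:30 PM = 11 h 10 min; less 45 min break → 10 h 25 min
Fri: 8:18 AM–1:48 PM = 5 h 30 min; less 15 min break → 5 h 15 min
Sat: 9:42 AM–6:41 PM = 8 h 59 min; less 15 min break → 8 h 44 min
Sun: 5:16 AM–2:51 PM = 9 h 35 min; less 45 min break → 8 h 50 min
Total: 5 h 14 min + 10 h 17 min + 10 h 25 min + 5 h 15 min + 8 h 44 min + 8 h 50 min = 48 h 45 min.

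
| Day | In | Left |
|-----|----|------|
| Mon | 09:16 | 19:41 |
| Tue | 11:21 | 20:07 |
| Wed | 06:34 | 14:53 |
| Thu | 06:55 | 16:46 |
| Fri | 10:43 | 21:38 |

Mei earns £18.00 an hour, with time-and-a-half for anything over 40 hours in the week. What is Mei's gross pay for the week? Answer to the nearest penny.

Mon: 09:16–19:41 = 10 h 25 min
Tue: 11:21–20:07 = 8 h 46 min
Wed: 06:34–14:53 = 8 h 19 min
Thu: 06:55–16:46 = 9 h 51 min
Fri: 10:43–21:38 = 10 h 55 min
Total worked: 48 h 16 min = 2896 min.
Regular 40 h 0 min = 2400 min at £18.00/h; overtime 8 h 16 min = 496 min at £27.00/h.
Pay = (2400 × £18.00 + 496 × £27.00) ÷ 60 = £943.20.

£943.20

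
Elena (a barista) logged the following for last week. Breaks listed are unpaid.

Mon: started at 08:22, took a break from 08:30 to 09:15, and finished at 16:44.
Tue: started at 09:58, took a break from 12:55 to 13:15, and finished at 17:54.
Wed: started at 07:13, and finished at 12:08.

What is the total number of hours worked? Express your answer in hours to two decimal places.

Mon: 08:22–16:44 = 8 h 22 min; less 45 min break → 7 h 37 min
Tue: 09:58–17:54 = 7 h 56 min; less 20 min break → 7 h 36 min
Wed: 07:13–12:08 = 4 h 55 min
Total: 7 h 37 min + 7 h 36 min + 4 h 55 min = 20 h 8 min.

20.13 hours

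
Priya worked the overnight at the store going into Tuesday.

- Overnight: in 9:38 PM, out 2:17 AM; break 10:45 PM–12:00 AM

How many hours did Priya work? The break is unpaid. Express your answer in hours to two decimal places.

3.40 hours

Overnight: 9:38 PM → midnight = 2 h 22 min; midnight → 2:17 AM = 2 h 17 min; span 4 h 39 min; less 75 min break → 3 h 24 min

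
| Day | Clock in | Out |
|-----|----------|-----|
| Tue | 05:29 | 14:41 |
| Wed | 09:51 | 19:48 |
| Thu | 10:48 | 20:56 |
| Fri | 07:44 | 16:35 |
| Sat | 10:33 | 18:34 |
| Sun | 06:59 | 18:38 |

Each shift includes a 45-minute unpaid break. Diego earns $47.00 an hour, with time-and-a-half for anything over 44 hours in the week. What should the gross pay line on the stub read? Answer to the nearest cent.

$2723.65

Tue: 05:29–14:41 = 9 h 12 min; less 45 min break → 8 h 27 min
Wed: 09:51–19:48 = 9 h 57 min; less 45 min break → 9 h 12 min
Thu: 10:48–20:56 = 10 h 8 min; less 45 min break → 9 h 23 min
Fri: 07:44–16:35 = 8 h 51 min; less 45 min break → 8 h 6 min
Sat: 10:33–18:34 = 8 h 1 min; less 45 min break → 7 h 16 min
Sun: 06:59–18:38 = 11 h 39 min; less 45 min break → 10 h 54 min
Total worked: 53 h 18 min = 3198 min.
Regular 44 h 0 min = 2640 min at $47.00/h; overtime 9 h 18 min = 558 min at $70.50/h.
Pay = (2640 × $47.00 + 558 × $70.50) ÷ 60 = $2723.65.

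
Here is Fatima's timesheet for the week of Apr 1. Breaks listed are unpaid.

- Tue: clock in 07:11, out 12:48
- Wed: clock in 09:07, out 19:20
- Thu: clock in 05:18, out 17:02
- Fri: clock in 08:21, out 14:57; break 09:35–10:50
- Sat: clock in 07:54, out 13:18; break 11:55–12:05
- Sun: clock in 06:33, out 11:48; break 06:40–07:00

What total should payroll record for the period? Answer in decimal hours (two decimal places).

Tue: 07:11–12:48 = 5 h 37 min
Wed: 09:07–19:20 = 10 h 13 min
Thu: 05:18–17:02 = 11 h 44 min
Fri: 08:21–14:57 = 6 h 36 min; less 75 min break → 5 h 21 min
Sat: 07:54–13:18 = 5 h 24 min; less 10 min break → 5 h 14 min
Sun: 06:33–11:48 = 5 h 15 min; less 20 min break → 4 h 55 min
Total: 5 h 37 min + 10 h 13 min + 11 h 44 min + 5 h 21 min + 5 h 14 min + 4 h 55 min = 43 h 4 min.

43.07 hours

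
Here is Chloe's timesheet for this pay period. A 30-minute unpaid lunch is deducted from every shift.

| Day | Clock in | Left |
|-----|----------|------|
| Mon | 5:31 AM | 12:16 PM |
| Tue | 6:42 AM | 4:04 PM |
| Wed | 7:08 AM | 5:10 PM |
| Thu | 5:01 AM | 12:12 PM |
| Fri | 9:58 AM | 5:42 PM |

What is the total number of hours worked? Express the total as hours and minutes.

Mon: 5:31 AM–12:16 PM = 6 h 45 min; less 30 min break → 6 h 15 min
Tue: 6:42 AM–4:04 PM = 9 h 22 min; less 30 min break → 8 h 52 min
Wed: 7:08 AM–5:10 PM = 10 h 2 min; less 30 min break → 9 h 32 min
Thu: 5:01 AM–12:12 PM = 7 h 11 min; less 30 min break → 6 h 41 min
Fri: 9:58 AM–5:42 PM = 7 h 44 min; less 30 min break → 7 h 14 min
Total: 6 h 15 min + 8 h 52 min + 9 h 32 min + 6 h 41 min + 7 h 14 min = 38 h 34 min.

38 h 34 min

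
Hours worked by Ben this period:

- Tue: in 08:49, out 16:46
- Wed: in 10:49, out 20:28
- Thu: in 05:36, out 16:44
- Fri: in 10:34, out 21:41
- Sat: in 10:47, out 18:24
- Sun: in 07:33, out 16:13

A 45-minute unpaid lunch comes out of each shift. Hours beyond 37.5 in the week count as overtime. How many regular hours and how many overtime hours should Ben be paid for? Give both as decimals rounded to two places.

Regular 37.50 hours, overtime 14.13 hours

Tue: 08:49–16:46 = 7 h 57 min; less 45 min break → 7 h 12 min
Wed: 10:49–20:28 = 9 h 39 min; less 45 min break → 8 h 54 min
Thu: 05:36–16:44 = 11 h 8 min; less 45 min break → 10 h 23 min
Fri: 10:34–21:41 = 11 h 7 min; less 45 min break → 10 h 22 min
Sat: 10:47–18:24 = 7 h 37 min; less 45 min break → 6 h 52 min
Sun: 07:33–16:13 = 8 h 40 min; less 45 min break → 7 h 55 min
Total worked: 51 h 38 min = 51.63 h.
Threshold 37.5 h → overtime 14 h 8 min, regular 37 h 30 min.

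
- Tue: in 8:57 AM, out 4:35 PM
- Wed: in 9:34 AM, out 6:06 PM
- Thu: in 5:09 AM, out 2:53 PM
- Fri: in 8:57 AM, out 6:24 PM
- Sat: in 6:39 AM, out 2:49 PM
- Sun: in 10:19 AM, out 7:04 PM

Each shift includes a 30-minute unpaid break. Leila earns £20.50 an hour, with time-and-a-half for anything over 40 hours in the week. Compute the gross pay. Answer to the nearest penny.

£1104.95

Tue: 8:57 AM–4:35 PM = 7 h 38 min; less 30 min break → 7 h 8 min
Wed: 9:34 AM–6:06 PM = 8 h 32 min; less 30 min break → 8 h 2 min
Thu: 5:09 AM–2:53 PM = 9 h 44 min; less 30 min break → 9 h 14 min
Fri: 8:57 AM–6:24 PM = 9 h 27 min; less 30 min break → 8 h 57 min
Sat: 6:39 AM–2:49 PM = 8 h 10 min; less 30 min break → 7 h 40 min
Sun: 10:19 AM–7:04 PM = 8 h 45 min; less 30 min break → 8 h 15 min
Total worked: 49 h 16 min = 2956 min.
Regular 40 h 0 min = 2400 min at £20.50/h; overtime 9 h 16 min = 556 min at £30.75/h.
Pay = (2400 × £20.50 + 556 × £30.75) ÷ 60 = £1104.95.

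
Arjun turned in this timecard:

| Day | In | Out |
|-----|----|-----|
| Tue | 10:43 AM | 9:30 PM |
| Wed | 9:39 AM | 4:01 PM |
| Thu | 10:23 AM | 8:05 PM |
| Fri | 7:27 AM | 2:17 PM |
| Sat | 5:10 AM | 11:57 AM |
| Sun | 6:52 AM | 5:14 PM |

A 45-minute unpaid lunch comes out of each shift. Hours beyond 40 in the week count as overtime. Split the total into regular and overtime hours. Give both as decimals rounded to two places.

Tue: 10:43 AM–9:30 PM = 10 h 47 min; less 45 min break → 10 h 2 min
Wed: 9:39 AM–4:01 PM = 6 h 22 min; less 45 min break → 5 h 37 min
Thu: 10:23 AM–8:05 PM = 9 h 42 min; less 45 min break → 8 h 57 min
Fri: 7:27 AM–2:17 PM = 6 h 50 min; less 45 min break → 6 h 5 min
Sat: 5:10 AM–11:57 AM = 6 h 47 min; less 45 min break → 6 h 2 min
Sun: 6:52 AM–5:14 PM = 10 h 22 min; less 45 min break → 9 h 37 min
Total worked: 46 h 20 min = 46.33 h.
Threshold 40 h → overtime 6 h 20 min, regular 40 h 0 min.

Regular 40.00 hours, overtime 6.33 hours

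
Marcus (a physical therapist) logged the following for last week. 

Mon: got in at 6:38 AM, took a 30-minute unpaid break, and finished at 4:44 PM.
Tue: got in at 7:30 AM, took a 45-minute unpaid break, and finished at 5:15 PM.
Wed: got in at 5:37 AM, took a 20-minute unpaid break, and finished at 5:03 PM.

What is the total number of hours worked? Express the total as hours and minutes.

Mon: 6:38 AM–4:44 PM = 10 h 6 min; less 30 min break → 9 h 36 min
Tue: 7:30 AM–5:15 PM = 9 h 45 min; less 45 min break → 9 h 0 min
Wed: 5:37 AM–5:03 PM = 11 h 26 min; less 20 min break → 11 h 6 min
Total: 9 h 36 min + 9 h 0 min + 11 h 6 min = 29 h 42 min.

29 h 42 min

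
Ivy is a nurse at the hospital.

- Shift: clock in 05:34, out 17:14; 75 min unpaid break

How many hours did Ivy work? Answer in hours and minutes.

Shift: 05:34–17:14 = 11 h 40 min; less 75 min break → 10 h 25 min

10 h 25 min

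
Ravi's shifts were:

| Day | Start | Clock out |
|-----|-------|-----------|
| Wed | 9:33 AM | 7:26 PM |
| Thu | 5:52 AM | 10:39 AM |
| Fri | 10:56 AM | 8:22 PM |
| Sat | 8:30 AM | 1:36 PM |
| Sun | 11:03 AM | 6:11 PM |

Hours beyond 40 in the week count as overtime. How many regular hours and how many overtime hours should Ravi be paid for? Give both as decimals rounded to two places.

Wed: 9:33 AM–7:26 PM = 9 h 53 min
Thu: 5:52 AM–10:39 AM = 4 h 47 min
Fri: 10:56 AM–8:22 PM = 9 h 26 min
Sat: 8:30 AM–1:36 PM = 5 h 6 min
Sun: 11:03 AM–6:11 PM = 7 h 8 min
Total worked: 36 h 20 min = 36.33 h.
Threshold 40 h → overtime 0 h 0 min, regular 36 h 20 min.

Regular 36.33 hours, overtime 0.00 hours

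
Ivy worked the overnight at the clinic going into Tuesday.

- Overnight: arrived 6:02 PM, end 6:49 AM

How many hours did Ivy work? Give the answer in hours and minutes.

12 h 47 min

Overnight: 6:02 PM → midnight = 5 h 58 min; midnight → 6:49 AM = 6 h 49 min; span 12 h 47 min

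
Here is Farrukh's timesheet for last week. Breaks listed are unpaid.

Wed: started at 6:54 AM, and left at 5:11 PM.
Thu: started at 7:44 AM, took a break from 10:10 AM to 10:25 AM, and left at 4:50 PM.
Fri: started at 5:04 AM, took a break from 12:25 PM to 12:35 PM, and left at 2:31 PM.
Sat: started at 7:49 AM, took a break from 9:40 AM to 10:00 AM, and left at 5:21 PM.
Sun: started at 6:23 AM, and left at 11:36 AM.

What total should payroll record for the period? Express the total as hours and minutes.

Wed: 6:54 AM–5:11 PM = 10 h 17 min
Thu: 7:44 AM–4:50 PM = 9 h 6 min; less 15 min break → 8 h 51 min
Fri: 5:04 AM–2:31 PM = 9 h 27 min; less 10 min break → 9 h 17 min
Sat: 7:49 AM–5:21 PM = 9 h 32 min; less 20 min break → 9 h 12 min
Sun: 6:23 AM–11:36 AM = 5 h 13 min
Total: 10 h 17 min + 8 h 51 min + 9 h 17 min + 9 h 12 min + 5 h 13 min = 42 h 50 min.

42 h 50 min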